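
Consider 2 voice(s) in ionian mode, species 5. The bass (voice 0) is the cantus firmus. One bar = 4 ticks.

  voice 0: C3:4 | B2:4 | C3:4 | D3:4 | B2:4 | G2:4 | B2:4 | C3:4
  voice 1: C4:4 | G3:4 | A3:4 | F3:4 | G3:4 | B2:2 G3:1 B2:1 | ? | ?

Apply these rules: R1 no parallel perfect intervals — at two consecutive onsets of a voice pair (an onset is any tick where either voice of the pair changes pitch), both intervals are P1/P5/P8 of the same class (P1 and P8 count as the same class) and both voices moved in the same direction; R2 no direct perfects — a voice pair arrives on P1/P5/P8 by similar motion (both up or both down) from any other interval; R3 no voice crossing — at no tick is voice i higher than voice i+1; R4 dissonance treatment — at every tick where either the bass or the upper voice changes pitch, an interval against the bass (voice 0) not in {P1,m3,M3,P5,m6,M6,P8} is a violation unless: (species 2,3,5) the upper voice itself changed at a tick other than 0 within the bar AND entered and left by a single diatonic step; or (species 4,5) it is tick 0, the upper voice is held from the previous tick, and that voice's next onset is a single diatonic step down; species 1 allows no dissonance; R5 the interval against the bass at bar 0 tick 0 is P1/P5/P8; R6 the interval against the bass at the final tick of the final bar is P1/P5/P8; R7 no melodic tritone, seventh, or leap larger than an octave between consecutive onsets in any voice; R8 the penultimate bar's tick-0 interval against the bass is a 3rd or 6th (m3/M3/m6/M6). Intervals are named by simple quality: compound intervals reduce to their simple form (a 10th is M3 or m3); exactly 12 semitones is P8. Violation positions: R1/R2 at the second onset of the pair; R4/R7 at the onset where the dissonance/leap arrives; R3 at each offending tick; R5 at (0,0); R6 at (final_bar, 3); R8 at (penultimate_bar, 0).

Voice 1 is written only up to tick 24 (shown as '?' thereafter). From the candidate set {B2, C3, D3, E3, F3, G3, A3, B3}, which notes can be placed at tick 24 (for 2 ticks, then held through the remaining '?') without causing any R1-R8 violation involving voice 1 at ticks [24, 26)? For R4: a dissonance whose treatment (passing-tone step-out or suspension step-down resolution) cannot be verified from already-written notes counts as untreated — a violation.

{D3, G3}

B2: violates R8
C3: violates R4,R8
D3: legal
E3: violates R4,R8
F3: violates R4,R7,R8
G3: legal
A3: violates R4,R7,R8
B3: violates R2,R8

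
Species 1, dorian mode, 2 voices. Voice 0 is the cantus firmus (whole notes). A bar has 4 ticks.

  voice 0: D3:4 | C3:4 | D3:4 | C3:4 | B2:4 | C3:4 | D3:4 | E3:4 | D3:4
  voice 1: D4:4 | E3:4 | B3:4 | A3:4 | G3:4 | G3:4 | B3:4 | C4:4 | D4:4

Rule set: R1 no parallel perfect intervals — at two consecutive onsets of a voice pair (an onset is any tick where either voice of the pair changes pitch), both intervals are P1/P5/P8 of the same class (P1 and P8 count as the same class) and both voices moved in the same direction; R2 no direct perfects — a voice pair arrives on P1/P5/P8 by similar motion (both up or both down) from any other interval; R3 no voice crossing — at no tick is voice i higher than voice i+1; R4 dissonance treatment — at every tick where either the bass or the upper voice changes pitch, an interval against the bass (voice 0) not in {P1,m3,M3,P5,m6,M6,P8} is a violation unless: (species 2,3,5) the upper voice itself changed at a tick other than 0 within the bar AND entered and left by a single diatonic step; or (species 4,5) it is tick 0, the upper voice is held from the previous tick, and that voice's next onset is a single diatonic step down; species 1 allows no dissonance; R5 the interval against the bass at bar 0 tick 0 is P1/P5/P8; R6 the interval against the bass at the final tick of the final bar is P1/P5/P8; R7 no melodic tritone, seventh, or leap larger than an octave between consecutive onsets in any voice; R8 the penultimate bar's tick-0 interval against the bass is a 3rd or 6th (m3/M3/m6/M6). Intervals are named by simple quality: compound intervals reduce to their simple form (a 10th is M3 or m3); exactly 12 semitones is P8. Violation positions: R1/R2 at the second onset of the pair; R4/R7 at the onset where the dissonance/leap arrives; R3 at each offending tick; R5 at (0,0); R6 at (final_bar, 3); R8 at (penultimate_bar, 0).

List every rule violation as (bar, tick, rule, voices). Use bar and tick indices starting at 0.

bar 0: v0=D3 v1=D4 downbeat P8
bar 1: v0=C3 v1=E3 downbeat M3
bar 2: v0=D3 v1=B3 downbeat M6
bar 3: v0=C3 v1=A3 downbeat M6
bar 4: v0=B2 v1=G3 downbeat m6
bar 5: v0=C3 v1=G3 downbeat P5
bar 6: v0=D3 v1=B3 downbeat M6
bar 7: v0=E3 v1=C4 downbeat m6
bar 8: v0=D3 v1=D4 downbeat P8
  -> R7 @ bar 1 tick 0 v(1,): D4->E3 leap 10st

(1, 0, R7, (1,))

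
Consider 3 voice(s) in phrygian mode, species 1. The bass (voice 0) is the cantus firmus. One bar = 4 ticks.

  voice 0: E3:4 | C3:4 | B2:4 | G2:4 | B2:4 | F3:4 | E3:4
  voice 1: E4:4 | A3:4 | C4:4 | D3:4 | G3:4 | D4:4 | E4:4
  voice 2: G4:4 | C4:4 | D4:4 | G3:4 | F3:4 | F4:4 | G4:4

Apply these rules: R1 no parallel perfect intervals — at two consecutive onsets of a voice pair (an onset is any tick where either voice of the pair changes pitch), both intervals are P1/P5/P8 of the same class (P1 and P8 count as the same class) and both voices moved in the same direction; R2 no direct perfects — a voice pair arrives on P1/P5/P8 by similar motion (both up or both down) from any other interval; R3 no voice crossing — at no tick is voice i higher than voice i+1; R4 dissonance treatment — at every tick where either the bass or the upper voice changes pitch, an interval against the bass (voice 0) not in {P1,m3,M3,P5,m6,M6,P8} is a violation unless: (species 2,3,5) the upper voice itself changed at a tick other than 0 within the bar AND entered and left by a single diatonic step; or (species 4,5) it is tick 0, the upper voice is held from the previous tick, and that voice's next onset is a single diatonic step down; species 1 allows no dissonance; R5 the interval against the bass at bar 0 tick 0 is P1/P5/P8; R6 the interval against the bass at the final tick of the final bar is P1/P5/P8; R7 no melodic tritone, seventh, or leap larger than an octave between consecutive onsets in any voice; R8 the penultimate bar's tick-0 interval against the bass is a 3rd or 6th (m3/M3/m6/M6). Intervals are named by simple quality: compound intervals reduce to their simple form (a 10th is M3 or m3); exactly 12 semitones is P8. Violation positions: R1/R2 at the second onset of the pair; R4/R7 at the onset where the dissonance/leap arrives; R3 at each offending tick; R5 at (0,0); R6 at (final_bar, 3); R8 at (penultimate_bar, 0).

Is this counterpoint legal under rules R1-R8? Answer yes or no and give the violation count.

bar 0: v0=E3 v1=E4 v2=G4 (m3)
bar 1: v0=C3 v1=A3 v2=C4 (P8)
bar 2: v0=B2 v1=C4 v2=D4 (m3)
bar 3: v0=G2 v1=D3 v2=G3 (P8)
bar 4: v0=B2 v1=G3 v2=F3 (TT)
bar 5: v0=F3 v1=D4 v2=F4 (P8)
bar 6: v0=E3 v1=E4 v2=G4 (m3)
  R5 @ bar0.0: opens on m3
  R2 @ bar1.0: E3/G4 m3 -> C3/C4 P8 similar
  R4 @ bar2.0: B2/C4 m2 untreated
  R2 @ bar3.0: B2/C4 m2 -> G2/D3 P5 similar
  R2 @ bar3.0: B2/D4 m3 -> G2/G3 P8 similar
  R7 @ bar3.0: C4->D3 leap 10st
  R3 @ bar4.0: G3 above F3
  R4 @ bar4.0: B2/F3 TT untreated
  R3 @ bar4.1: G3 above F3
  R3 @ bar4.2: G3 above F3
  R3 @ bar4.3: G3 above F3
  R2 @ bar5.0: B2/F3 TT -> F3/F4 P8 similar
  R7 @ bar5.0: B2->F3 leap 6st
  R8 @ bar5.0: penult P8 not 3rd/6th
  R6 @ bar6.3: closes on m3

No (15 violations)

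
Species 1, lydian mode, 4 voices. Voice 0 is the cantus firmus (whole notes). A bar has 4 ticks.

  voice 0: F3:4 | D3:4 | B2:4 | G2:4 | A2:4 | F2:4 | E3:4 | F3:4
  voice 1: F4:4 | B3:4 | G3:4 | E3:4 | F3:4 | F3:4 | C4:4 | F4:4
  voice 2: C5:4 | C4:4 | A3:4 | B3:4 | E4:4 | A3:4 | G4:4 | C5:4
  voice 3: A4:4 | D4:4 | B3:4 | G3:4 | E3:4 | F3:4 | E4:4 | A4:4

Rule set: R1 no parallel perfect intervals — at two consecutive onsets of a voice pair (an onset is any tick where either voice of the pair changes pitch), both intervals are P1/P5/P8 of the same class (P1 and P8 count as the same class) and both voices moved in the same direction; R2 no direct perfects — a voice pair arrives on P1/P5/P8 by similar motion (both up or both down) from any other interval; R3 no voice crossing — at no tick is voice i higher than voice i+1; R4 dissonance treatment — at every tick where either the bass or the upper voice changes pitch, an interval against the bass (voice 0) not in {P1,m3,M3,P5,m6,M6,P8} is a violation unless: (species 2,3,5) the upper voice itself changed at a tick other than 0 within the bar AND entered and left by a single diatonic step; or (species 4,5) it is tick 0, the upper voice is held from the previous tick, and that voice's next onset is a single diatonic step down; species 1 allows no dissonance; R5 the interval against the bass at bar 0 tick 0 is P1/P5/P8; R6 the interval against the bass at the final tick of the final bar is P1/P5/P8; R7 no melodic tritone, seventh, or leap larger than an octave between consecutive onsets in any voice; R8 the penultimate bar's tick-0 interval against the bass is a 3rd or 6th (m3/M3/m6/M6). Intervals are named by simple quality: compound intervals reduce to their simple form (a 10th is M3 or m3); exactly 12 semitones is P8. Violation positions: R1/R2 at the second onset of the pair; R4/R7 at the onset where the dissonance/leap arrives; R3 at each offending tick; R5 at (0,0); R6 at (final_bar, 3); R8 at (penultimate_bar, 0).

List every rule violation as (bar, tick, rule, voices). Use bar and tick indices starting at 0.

bar 0: v0=F3 v1=F4 v2=C5 v3=A4 downbeat M3
bar 1: v0=D3 v1=B3 v2=C4 v3=D4 downbeat P8
bar 2: v0=B2 v1=G3 v2=A3 v3=B3 downbeat P8
bar 3: v0=G2 v1=E3 v2=B3 v3=G3 downbeat P8
bar 4: v0=A2 v1=F3 v2=E4 v3=E3 downbeat P5
bar 5: v0=F2 v1=F3 v2=A3 v3=F3 downbeat P8
bar 6: v0=E3 v1=C4 v2=G4 v3=E4 downbeat P8
bar 7: v0=F3 v1=F4 v2=C5 v3=A4 downbeat M3
  -> R3 @ bar 0 tick 0 v(2, 3): C5 above A4
  -> R5 @ bar 0 tick 0 v(0, 3): opens on M3
  -> R3 @ bar 0 tick 1 v(2, 3): C5 above A4
  -> R3 @ bar 0 tick 2 v(2, 3): C5 above A4
  -> R3 @ bar 0 tick 3 v(2, 3): C5 above A4
  -> R2 @ bar 1 tick 0 v(0, 3): F3/A4 M3 -> D3/D4 P8 similar
  -> R4 @ bar 1 tick 0 v(0, 2): D3/C4 m7 untreated
  -> R7 @ bar 1 tick 0 v(1,): F4->B3 leap 6st
  -> R1 @ bar 2 tick 0 v(0, 3): D3/D4 P8 -> B2/B3 P8 similar
  -> R4 @ bar 2 tick 0 v(0, 2): B2/A3 m7 untreated
  -> R1 @ bar 3 tick 0 v(0, 3): B2/B3 P8 -> G2/G3 P8 similar
  -> R3 @ bar 3 tick 0 v(2, 3): B3 above G3
  -> R3 @ bar 3 tick 1 v(2, 3): B3 above G3
  -> R3 @ bar 3 tick 2 v(2, 3): B3 above G3
  -> R3 @ bar 3 tick 3 v(2, 3): B3 above G3
  -> R2 @ bar 4 tick 0 v(0, 2): G2/B3 M3 -> A2/E4 P5 similar
  -> R3 @ bar 4 tick 0 v(2, 3): E4 above E3
  -> R3 @ bar 4 tick 1 v(2, 3): E4 above E3
  -> R3 @ bar 4 tick 2 v(2, 3): E4 above E3
  -> R3 @ bar 4 tick 3 v(2, 3): E4 above E3
  -> R3 @ bar 5 tick 0 v(2, 3): A3 above F3
  -> R3 @ bar 5 tick 1 v(2, 3): A3 above F3
  -> R3 @ bar 5 tick 2 v(2, 3): A3 above F3
  -> R3 @ bar 5 tick 3 v(2, 3): A3 above F3
  -> R1 @ bar 6 tick 0 v(0, 3): F2/F3 P8 -> E3/E4 P8 similar
  -> R2 @ bar 6 tick 0 v(1, 2): F3/A3 M3 -> C4/G4 P5 similar
  -> R3 @ bar 6 tick 0 v(2, 3): G4 above E4
  -> R7 @ bar 6 tick 0 v(0,): F2->E3 leap 11st
  -> R7 @ bar 6 tick 0 v(2,): A3->G4 leap 10st
  -> R7 @ bar 6 tick 0 v(3,): F3->E4 leap 11st
  -> R8 @ bar 6 tick 0 v(0, 3): penult P8 not 3rd/6th
  -> R3 @ bar 6 tick 1 v(2, 3): G4 above E4
  -> R3 @ bar 6 tick 2 v(2, 3): G4 above E4
  -> R3 @ bar 6 tick 3 v(2, 3): G4 above E4
  -> R1 @ bar 7 tick 0 v(1, 2): C4/G4 P5 -> F4/C5 P5 similar
  -> R2 @ bar 7 tick 0 v(0, 1): E3/C4 m6 -> F3/F4 P8 similar
  -> R2 @ bar 7 tick 0 v(0, 2): E3/G4 m3 -> F3/C5 P5 similar
  -> R3 @ bar 7 tick 0 v(2, 3): C5 above A4
  -> R3 @ bar 7 tick 1 v(2, 3): C5 above A4
  -> R3 @ bar 7 tick 2 v(2, 3): C5 above A4
  -> R3 @ bar 7 tick 3 v(2, 3): C5 above A4
  -> R6 @ bar 7 tick 3 v(0, 3): closes on M3

(0, 0, R3, (2, 3))
(0, 0, R5, (0, 3))
(0, 1, R3, (2, 3))
(0, 2, R3, (2, 3))
(0, 3, R3, (2, 3))
(1, 0, R2, (0, 3))
(1, 0, R4, (0, 2))
(1, 0, R7, (1,))
(2, 0, R1, (0, 3))
(2, 0, R4, (0, 2))
(3, 0, R1, (0, 3))
(3, 0, R3, (2, 3))
(3, 1, R3, (2, 3))
(3, 2, R3, (2, 3))
(3, 3, R3, (2, 3))
(4, 0, R2, (0, 2))
(4, 0, R3, (2, 3))
(4, 1, R3, (2, 3))
(4, 2, R3, (2, 3))
(4, 3, R3, (2, 3))
(5, 0, R3, (2, 3))
(5, 1, R3, (2, 3))
(5, 2, R3, (2, 3))
(5, 3, R3, (2, 3))
(6, 0, R1, (0, 3))
(6, 0, R2, (1, 2))
(6, 0, R3, (2, 3))
(6, 0, R7, (0,))
(6, 0, R7, (2,))
(6, 0, R7, (3,))
(6, 0, R8, (0, 3))
(6, 1, R3, (2, 3))
(6, 2, R3, (2, 3))
(6, 3, R3, (2, 3))
(7, 0, R1, (1, 2))
(7, 0, R2, (0, 1))
(7, 0, R2, (0, 2))
(7, 0, R3, (2, 3))
(7, 1, R3, (2, 3))
(7, 2, R3, (2, 3))
(7, 3, R3, (2, 3))
(7, 3, R6, (0, 3))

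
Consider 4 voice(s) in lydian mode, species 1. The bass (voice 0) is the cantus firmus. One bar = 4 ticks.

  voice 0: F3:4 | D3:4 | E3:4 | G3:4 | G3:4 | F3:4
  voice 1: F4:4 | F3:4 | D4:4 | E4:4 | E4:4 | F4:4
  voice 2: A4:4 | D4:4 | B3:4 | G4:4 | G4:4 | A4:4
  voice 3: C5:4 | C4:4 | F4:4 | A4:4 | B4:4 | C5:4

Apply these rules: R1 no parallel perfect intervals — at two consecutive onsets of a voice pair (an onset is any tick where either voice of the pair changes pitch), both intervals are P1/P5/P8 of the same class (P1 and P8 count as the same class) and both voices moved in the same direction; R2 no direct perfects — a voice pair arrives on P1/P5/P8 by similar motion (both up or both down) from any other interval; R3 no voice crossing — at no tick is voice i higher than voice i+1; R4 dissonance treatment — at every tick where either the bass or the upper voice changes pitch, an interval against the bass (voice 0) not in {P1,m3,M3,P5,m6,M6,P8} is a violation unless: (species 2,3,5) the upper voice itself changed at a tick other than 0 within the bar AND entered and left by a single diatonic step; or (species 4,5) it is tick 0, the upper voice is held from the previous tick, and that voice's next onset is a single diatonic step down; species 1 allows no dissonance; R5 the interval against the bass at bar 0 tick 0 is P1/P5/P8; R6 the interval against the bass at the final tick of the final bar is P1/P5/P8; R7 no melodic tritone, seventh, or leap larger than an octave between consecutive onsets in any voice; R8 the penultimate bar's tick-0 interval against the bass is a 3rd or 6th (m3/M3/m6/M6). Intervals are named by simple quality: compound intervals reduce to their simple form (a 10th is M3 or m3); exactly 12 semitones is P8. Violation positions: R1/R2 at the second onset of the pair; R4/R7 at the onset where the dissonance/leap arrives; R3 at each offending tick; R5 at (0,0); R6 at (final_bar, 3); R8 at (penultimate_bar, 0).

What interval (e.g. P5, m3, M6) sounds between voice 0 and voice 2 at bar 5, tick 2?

voice 0=F3 voice 2=A4 -> M3

M3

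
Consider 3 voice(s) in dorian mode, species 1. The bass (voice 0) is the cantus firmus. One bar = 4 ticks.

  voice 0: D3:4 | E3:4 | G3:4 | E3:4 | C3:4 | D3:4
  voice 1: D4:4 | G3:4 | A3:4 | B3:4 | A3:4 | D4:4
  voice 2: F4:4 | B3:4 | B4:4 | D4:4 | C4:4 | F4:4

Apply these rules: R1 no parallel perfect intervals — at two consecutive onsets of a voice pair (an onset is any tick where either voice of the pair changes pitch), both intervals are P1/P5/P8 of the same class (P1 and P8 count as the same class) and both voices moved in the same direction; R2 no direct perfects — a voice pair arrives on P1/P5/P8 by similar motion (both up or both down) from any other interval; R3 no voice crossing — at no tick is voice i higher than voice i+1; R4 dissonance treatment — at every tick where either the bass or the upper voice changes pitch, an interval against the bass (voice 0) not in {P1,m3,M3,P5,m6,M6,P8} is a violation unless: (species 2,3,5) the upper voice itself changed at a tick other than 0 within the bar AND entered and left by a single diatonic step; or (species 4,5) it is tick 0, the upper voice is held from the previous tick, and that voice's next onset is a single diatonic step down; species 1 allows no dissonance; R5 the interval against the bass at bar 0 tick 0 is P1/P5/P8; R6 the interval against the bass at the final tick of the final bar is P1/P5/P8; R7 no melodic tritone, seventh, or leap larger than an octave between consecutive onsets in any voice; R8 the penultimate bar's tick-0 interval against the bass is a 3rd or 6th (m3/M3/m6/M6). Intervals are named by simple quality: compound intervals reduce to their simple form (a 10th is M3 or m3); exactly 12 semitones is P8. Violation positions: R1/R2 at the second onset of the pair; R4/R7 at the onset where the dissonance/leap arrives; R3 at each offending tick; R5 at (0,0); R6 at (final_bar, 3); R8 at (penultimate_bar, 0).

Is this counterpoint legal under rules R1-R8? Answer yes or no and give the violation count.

bar 0: v0=D3 v1=D4 v2=F4 (m3)
bar 1: v0=E3 v1=G3 v2=B3 (P5)
bar 2: v0=G3 v1=A3 v2=B4 (M3)
bar 3: v0=E3 v1=B3 v2=D4 (m7)
bar 4: v0=C3 v1=A3 v2=C4 (P8)
bar 5: v0=D3 v1=D4 v2=F4 (m3)
  R5 @ bar0.0: opens on m3
  R7 @ bar1.0: F4->B3 leap 6st
  R4 @ bar2.0: G3/A3 M2 untreated
  R4 @ bar3.0: E3/D4 m7 untreated
  R2 @ bar4.0: E3/D4 m7 -> C3/C4 P8 similar
  R8 @ bar4.0: penult P8 not 3rd/6th
  R2 @ bar5.0: C3/A3 M6 -> D3/D4 P8 similar
  R6 @ bar5.3: closes on m3

No (8 violations)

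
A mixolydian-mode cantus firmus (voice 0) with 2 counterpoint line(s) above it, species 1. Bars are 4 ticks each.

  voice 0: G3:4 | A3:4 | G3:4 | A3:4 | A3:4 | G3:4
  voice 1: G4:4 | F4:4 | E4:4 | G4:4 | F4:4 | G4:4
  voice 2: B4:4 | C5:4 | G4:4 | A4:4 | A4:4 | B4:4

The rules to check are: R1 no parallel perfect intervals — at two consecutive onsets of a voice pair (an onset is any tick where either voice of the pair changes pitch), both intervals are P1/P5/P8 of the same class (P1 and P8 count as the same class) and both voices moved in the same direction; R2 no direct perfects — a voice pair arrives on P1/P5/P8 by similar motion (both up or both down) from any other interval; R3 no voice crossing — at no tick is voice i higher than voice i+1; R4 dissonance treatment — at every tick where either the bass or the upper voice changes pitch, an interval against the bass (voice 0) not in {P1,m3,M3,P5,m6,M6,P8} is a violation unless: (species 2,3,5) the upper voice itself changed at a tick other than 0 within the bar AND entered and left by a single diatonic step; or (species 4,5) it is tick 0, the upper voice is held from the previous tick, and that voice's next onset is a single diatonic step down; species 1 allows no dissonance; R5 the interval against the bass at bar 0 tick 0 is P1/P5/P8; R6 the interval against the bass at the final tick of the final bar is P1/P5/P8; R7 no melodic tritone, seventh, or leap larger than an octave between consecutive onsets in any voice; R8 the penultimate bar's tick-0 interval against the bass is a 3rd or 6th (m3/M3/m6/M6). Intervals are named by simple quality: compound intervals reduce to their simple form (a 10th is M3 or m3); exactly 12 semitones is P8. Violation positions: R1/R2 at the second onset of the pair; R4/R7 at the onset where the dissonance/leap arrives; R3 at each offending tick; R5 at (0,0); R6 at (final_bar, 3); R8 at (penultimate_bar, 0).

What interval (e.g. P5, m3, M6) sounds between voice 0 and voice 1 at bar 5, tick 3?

P8

voice 0=G3 voice 1=G4 -> P8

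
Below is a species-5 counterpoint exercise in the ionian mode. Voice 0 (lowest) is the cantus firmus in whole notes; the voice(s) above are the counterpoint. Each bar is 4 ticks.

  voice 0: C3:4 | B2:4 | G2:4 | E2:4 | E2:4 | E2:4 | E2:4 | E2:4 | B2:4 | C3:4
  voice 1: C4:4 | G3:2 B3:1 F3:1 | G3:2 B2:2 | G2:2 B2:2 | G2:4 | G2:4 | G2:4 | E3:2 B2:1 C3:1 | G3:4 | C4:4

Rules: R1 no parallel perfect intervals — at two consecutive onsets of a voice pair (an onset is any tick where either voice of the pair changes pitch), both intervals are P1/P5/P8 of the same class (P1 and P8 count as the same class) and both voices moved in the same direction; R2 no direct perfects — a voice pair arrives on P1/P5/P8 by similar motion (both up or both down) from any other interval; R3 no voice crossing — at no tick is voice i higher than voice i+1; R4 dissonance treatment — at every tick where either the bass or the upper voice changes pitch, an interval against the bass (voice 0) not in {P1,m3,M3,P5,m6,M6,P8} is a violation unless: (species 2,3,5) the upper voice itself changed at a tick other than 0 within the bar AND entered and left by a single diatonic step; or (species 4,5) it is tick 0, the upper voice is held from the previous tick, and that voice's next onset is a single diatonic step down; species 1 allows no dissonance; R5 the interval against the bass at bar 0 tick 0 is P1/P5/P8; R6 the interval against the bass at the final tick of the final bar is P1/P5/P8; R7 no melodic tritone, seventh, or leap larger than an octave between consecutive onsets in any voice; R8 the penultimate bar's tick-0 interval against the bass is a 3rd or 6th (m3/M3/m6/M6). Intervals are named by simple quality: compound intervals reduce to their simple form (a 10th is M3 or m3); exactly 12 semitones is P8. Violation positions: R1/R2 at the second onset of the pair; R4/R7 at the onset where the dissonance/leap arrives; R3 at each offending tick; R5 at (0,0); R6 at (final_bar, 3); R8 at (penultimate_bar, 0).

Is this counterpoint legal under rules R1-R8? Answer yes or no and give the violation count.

bar 0: v0=C3 v1=C4 (P8)
bar 1: v0=B2 v1=G3 (m6)
bar 2: v0=G2 v1=G3 (P8)
bar 3: v0=E2 v1=G2 (m3)
bar 4: v0=E2 v1=G2 (m3)
bar 5: v0=E2 v1=G2 (m3)
bar 6: v0=E2 v1=G2 (m3)
bar 7: v0=E2 v1=E3 (P8)
bar 8: v0=B2 v1=G3 (m6)
bar 9: v0=C3 v1=C4 (P8)
  R4 @ bar1.3: B2/F3 TT untreated
  R7 @ bar1.3: B3->F3 leap 6st
  R2 @ bar9.0: B2/G3 m6 -> C3/C4 P8 similar

No (3 violations)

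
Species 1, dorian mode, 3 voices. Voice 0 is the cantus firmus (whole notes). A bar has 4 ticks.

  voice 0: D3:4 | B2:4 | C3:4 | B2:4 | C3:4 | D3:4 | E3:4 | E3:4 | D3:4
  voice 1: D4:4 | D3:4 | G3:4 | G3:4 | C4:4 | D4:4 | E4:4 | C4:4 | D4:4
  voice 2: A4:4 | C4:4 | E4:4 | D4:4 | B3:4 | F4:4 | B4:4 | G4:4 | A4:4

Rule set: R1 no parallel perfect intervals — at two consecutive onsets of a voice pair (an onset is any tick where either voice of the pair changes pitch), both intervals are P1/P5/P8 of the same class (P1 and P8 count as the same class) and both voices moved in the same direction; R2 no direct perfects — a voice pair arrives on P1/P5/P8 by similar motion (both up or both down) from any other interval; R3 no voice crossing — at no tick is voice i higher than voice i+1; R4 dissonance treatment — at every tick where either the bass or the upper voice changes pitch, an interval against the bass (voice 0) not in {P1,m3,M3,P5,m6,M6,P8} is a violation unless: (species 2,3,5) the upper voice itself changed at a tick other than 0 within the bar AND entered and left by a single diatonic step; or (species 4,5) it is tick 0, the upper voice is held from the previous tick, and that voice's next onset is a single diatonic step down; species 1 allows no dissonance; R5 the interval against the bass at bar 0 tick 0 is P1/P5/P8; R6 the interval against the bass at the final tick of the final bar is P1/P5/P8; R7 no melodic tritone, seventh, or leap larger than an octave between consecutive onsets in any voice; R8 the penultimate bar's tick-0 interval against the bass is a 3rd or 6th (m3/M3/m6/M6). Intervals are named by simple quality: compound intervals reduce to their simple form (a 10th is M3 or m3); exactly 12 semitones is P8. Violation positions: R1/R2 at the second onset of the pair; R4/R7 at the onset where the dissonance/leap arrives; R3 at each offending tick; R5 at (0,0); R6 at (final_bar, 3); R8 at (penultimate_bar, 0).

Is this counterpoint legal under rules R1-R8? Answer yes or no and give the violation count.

bar 0: v0=D3 v1=D4 v2=A4 (P5)
bar 1: v0=B2 v1=D3 v2=C4 (m2)
bar 2: v0=C3 v1=G3 v2=E4 (M3)
bar 3: v0=B2 v1=G3 v2=D4 (m3)
bar 4: v0=C3 v1=C4 v2=B3 (M7)
bar 5: v0=D3 v1=D4 v2=F4 (m3)
bar 6: v0=E3 v1=E4 v2=B4 (P5)
bar 7: v0=E3 v1=C4 v2=G4 (m3)
bar 8: v0=D3 v1=D4 v2=A4 (P5)
  R4 @ bar1.0: B2/C4 m2 untreated
  R2 @ bar2.0: B2/D3 m3 -> C3/G3 P5 similar
  R2 @ bar4.0: B2/G3 m6 -> C3/C4 P8 similar
  R3 @ bar4.0: C4 above B3
  R4 @ bar4.0: C3/B3 M7 untreated
  R3 @ bar4.1: C4 above B3
  R3 @ bar4.2: C4 above B3
  R3 @ bar4.3: C4 above B3
  R1 @ bar5.0: C3/C4 P8 -> D3/D4 P8 similar
  R7 @ bar5.0: B3->F4 leap 6st
  R1 @ bar6.0: D3/D4 P8 -> E3/E4 P8 similar
  R2 @ bar6.0: D3/F4 m3 -> E3/B4 P5 similar
  R2 @ bar6.0: D4/F4 m3 -> E4/B4 P5 similar
  R7 @ bar6.0: F4->B4 leap 6st
  R1 @ bar7.0: E4/B4 P5 -> C4/G4 P5 similar
  R1 @ bar8.0: C4/G4 P5 -> D4/A4 P5 similar

No (16 violations)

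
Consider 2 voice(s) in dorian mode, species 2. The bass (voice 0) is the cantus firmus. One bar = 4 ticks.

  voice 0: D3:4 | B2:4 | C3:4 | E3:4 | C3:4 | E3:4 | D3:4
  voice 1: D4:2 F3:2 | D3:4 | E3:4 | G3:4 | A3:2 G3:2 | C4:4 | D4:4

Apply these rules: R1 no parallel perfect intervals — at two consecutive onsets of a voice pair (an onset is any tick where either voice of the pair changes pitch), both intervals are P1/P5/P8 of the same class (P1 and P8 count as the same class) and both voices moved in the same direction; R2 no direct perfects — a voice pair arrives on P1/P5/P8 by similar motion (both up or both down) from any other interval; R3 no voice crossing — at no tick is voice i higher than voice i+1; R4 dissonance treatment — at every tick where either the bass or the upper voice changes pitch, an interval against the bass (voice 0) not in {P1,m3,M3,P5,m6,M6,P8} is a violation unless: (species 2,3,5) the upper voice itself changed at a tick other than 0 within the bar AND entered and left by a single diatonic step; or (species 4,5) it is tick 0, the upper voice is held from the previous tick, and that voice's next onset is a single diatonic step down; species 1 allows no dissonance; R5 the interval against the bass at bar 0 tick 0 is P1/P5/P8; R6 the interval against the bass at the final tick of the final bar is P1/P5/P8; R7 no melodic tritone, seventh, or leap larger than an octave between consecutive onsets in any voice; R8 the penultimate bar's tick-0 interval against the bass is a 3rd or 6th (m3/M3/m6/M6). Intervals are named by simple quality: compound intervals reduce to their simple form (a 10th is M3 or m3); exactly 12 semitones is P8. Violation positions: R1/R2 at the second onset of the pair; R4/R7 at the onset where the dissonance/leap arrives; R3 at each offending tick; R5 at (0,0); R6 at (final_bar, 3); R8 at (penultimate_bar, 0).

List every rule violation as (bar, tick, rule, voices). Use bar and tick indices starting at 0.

bar 0: v0=D3 v1=D4 downbeat P8
bar 1: v0=B2 v1=D3 downbeat m3
bar 2: v0=C3 v1=E3 downbeat M3
bar 3: v0=E3 v1=G3 downbeat m3
bar 4: v0=C3 v1=A3 downbeat M6
bar 5: v0=E3 v1=C4 downbeat m6
bar 6: v0=D3 v1=D4 downbeat P8

No violations across 7 bars (D3..D3 vs D4..D4).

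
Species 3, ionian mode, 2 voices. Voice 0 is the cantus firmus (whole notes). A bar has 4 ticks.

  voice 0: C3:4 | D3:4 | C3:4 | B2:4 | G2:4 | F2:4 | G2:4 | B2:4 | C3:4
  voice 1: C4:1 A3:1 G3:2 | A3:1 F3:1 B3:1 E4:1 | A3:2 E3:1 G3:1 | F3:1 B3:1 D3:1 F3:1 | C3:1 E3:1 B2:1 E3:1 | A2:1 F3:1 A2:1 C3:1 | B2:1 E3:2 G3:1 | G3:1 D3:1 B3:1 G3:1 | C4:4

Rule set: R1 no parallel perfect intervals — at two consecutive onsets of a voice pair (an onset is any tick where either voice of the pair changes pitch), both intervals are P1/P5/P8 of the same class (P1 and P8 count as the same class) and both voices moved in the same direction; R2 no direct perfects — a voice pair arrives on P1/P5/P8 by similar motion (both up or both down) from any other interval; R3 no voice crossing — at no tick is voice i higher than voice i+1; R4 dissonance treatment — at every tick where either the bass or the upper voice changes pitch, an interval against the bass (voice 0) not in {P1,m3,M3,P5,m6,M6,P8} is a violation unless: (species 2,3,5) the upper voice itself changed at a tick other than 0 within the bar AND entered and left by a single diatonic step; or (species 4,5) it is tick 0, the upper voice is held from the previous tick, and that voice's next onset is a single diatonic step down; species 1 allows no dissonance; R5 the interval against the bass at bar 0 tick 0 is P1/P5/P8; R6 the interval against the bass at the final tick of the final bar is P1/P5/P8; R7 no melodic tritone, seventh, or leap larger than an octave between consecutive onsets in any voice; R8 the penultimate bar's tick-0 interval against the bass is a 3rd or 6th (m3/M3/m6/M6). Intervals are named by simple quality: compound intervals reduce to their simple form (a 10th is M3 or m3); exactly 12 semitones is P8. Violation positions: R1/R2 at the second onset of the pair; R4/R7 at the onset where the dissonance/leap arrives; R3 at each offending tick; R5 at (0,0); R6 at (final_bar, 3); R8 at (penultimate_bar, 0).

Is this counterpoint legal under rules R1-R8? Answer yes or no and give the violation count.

No (8 violations)

bar 0: v0=C3 v1=C4 (P8)
bar 1: v0=D3 v1=A3 (P5)
bar 2: v0=C3 v1=A3 (M6)
bar 3: v0=B2 v1=F3 (TT)
bar 4: v0=G2 v1=C3 (P4)
bar 5: v0=F2 v1=A2 (M3)
bar 6: v0=G2 v1=B2 (M3)
bar 7: v0=B2 v1=G3 (m6)
bar 8: v0=C3 v1=C4 (P8)
  R1 @ bar1.0: C3/G3 P5 -> D3/A3 P5 similar
  R7 @ bar1.2: F3->B3 leap 6st
  R4 @ bar1.3: D3/E4 M2 untreated
  R4 @ bar3.0: B2/F3 TT untreated
  R7 @ bar3.1: F3->B3 leap 6st
  R4 @ bar3.3: B2/F3 TT untreated
  R4 @ bar4.0: G2/C3 P4 untreated
  R2 @ bar8.0: B2/G3 m6 -> C3/C4 P8 similar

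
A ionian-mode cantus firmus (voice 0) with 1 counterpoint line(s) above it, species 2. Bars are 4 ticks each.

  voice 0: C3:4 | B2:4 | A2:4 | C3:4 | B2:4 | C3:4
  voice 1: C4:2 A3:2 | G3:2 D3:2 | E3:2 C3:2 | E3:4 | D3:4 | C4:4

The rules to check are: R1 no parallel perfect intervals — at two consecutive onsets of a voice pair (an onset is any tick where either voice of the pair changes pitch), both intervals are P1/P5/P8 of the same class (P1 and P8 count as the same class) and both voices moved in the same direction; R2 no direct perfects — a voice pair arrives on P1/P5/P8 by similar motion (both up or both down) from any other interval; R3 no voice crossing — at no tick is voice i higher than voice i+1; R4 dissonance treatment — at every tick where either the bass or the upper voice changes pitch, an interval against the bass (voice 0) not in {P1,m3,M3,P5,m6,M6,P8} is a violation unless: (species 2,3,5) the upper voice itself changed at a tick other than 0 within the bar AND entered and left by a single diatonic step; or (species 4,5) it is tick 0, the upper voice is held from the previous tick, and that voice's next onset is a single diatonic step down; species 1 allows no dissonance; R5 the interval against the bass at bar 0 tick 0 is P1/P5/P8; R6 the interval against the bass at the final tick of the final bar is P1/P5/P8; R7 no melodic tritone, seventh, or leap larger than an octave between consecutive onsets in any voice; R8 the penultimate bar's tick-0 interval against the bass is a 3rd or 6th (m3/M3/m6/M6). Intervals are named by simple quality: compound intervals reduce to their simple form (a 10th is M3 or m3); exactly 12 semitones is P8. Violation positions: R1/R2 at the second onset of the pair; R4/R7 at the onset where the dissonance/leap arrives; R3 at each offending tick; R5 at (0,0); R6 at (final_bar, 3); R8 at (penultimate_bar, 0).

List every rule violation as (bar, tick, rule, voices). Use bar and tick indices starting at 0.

(5, 0, R2, (0, 1))
(5, 0, R7, (1,))

bar 0: v0=C3 v1=C4 downbeat P8
bar 1: v0=B2 v1=G3 downbeat m6
bar 2: v0=A2 v1=E3 downbeat P5
bar 3: v0=C3 v1=E3 downbeat M3
bar 4: v0=B2 v1=D3 downbeat m3
bar 5: v0=C3 v1=C4 downbeat P8
  -> R2 @ bar 5 tick 0 v(0, 1): B2/D3 m3 -> C3/C4 P8 similar
  -> R7 @ bar 5 tick 0 v(1,): D3->C4 leap 10st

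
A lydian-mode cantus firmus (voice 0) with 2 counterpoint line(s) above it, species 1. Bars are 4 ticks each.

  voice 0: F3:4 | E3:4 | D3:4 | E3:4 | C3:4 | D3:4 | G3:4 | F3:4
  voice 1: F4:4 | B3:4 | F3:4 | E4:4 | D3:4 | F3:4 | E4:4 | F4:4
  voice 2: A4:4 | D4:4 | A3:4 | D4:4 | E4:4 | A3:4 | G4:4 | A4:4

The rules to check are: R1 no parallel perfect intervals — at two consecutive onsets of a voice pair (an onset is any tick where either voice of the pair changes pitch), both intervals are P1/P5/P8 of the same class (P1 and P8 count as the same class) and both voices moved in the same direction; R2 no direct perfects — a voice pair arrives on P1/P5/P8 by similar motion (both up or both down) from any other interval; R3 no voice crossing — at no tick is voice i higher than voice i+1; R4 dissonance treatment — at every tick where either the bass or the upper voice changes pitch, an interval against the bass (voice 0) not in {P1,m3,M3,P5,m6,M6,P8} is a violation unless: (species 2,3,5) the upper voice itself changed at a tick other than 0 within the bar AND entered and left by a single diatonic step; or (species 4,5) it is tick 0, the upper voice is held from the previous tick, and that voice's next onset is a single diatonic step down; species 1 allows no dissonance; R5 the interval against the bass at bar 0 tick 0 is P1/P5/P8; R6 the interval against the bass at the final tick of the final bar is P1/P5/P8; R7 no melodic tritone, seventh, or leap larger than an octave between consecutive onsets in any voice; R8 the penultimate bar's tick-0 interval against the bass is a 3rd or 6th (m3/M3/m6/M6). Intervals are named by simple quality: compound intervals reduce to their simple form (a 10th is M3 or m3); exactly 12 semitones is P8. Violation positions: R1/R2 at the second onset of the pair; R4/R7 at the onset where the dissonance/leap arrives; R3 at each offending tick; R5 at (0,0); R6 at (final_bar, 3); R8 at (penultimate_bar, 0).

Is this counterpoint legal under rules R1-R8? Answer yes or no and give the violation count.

bar 0: v0=F3 v1=F4 v2=A4 (M3)
bar 1: v0=E3 v1=B3 v2=D4 (m7)
bar 2: v0=D3 v1=F3 v2=A3 (P5)
bar 3: v0=E3 v1=E4 v2=D4 (m7)
bar 4: v0=C3 v1=D3 v2=E4 (M3)
bar 5: v0=D3 v1=F3 v2=A3 (P5)
bar 6: v0=G3 v1=E4 v2=G4 (P8)
bar 7: v0=F3 v1=F4 v2=A4 (M3)
  R5 @ bar0.0: opens on M3
  R2 @ bar1.0: F3/F4 P8 -> E3/B3 P5 similar
  R4 @ bar1.0: E3/D4 m7 untreated
  R7 @ bar1.0: F4->B3 leap 6st
  R2 @ bar2.0: E3/D4 m7 -> D3/A3 P5 similar
  R7 @ bar2.0: B3->F3 leap 6st
  R2 @ bar3.0: D3/F3 m3 -> E3/E4 P8 similar
  R3 @ bar3.0: E4 above D4
  R4 @ bar3.0: E3/D4 m7 untreated
  R7 @ bar3.0: F3->E4 leap 11st
  R3 @ bar3.1: E4 above D4
  R3 @ bar3.2: E4 above D4
  R3 @ bar3.3: E4 above D4
  R4 @ bar4.0: C3/D3 M2 untreated
  R7 @ bar4.0: E4->D3 leap 14st
  R2 @ bar6.0: D3/A3 P5 -> G3/G4 P8 similar
  R7 @ bar6.0: F3->E4 leap 11st
  R7 @ bar6.0: A3->G4 leap 10st
  R8 @ bar6.0: penult P8 not 3rd/6th
  R6 @ bar7.3: closes on M3

No (20 violations)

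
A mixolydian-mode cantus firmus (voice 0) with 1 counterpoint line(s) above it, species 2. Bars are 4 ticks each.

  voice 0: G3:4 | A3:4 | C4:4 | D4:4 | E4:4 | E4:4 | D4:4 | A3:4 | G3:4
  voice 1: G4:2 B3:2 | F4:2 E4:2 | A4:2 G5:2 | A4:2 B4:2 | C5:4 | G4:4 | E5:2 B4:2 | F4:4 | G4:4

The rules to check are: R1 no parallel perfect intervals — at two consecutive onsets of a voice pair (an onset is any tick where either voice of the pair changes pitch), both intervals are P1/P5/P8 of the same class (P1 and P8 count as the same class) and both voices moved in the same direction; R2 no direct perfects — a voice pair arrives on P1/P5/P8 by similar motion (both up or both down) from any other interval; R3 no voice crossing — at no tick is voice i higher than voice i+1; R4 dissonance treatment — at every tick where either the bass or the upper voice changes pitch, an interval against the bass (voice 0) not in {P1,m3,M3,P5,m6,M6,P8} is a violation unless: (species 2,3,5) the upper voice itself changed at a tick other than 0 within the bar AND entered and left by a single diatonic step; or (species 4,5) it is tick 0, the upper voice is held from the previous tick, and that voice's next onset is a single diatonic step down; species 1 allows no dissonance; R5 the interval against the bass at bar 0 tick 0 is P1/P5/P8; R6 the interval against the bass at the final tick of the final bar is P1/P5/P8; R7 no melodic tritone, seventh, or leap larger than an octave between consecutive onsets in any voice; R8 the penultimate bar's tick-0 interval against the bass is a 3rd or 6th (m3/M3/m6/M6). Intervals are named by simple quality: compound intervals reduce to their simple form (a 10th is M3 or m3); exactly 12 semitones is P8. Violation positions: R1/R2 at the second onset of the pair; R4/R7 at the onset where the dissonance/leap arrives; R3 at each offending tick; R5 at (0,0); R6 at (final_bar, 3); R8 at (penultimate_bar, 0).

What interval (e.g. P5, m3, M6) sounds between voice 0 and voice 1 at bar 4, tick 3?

m6

voice 0=E4 voice 1=C5 -> m6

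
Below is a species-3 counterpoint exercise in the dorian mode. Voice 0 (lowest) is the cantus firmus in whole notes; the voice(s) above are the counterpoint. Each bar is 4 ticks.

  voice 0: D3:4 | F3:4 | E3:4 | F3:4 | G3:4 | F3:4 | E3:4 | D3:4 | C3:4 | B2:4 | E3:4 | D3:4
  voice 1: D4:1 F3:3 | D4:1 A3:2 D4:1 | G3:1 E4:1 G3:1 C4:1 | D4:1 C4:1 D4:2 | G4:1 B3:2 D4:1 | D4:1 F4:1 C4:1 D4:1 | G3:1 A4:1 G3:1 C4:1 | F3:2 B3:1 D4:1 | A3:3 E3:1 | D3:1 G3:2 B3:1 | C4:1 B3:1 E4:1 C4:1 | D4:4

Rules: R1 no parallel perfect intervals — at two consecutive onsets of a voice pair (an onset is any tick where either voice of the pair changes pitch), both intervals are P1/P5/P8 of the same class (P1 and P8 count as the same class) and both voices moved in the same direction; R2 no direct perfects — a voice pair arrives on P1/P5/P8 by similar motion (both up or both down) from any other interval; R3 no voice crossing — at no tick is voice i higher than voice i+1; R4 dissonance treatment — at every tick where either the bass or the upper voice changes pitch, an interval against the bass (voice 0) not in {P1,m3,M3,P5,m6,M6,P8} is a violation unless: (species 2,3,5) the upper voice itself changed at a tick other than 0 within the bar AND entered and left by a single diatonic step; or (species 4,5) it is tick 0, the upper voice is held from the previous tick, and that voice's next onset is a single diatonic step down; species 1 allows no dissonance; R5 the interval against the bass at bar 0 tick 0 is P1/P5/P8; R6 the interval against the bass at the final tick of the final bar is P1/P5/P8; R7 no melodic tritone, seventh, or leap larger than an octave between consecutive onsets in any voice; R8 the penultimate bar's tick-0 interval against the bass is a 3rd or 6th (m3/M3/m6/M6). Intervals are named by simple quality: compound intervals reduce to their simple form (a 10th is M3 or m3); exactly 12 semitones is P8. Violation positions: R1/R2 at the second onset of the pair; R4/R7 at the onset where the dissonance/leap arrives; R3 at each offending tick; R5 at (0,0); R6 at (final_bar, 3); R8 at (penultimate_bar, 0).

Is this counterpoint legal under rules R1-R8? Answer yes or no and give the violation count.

bar 0: v0=D3 v1=D4 (P8)
bar 1: v0=F3 v1=D4 (M6)
bar 2: v0=E3 v1=G3 (m3)
bar 3: v0=F3 v1=D4 (M6)
bar 4: v0=G3 v1=G4 (P8)
bar 5: v0=F3 v1=D4 (M6)
bar 6: v0=E3 v1=G3 (m3)
bar 7: v0=D3 v1=F3 (m3)
bar 8: v0=C3 v1=A3 (M6)
bar 9: v0=B2 v1=D3 (m3)
bar 10: v0=E3 v1=C4 (m6)
bar 11: v0=D3 v1=D4 (P8)
  R2 @ bar4.0: F3/D4 M6 -> G3/G4 P8 similar
  R4 @ bar6.1: E3/A4 P4 untreated
  R7 @ bar6.1: G3->A4 leap 14st
  R7 @ bar6.2: A4->G3 leap 14st
  R7 @ bar7.2: F3->B3 leap 6st

No (5 violations)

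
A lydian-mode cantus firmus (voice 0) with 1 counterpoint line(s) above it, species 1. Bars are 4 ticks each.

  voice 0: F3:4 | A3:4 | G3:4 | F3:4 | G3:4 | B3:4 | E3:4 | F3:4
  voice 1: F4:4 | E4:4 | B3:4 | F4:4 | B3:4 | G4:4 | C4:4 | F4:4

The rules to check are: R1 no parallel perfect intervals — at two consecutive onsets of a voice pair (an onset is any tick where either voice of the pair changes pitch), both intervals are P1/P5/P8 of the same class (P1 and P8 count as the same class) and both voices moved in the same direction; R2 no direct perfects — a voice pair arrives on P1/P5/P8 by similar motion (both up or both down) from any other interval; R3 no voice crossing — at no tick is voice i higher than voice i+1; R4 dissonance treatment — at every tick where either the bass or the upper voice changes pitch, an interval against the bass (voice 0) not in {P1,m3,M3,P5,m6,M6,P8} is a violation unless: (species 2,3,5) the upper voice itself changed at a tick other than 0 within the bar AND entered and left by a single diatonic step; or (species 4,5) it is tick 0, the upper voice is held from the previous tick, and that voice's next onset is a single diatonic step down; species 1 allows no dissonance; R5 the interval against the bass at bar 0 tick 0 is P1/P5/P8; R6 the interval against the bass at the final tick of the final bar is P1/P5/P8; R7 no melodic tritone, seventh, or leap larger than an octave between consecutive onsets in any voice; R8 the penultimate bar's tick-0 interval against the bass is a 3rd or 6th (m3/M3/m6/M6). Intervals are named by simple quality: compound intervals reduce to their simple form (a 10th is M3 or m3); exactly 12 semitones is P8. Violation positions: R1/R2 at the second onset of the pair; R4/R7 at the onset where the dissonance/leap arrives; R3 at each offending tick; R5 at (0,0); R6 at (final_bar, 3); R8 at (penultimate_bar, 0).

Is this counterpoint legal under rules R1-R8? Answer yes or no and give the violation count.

No (3 violations)

bar 0: v0=F3 v1=F4 (P8)
bar 1: v0=A3 v1=E4 (P5)
bar 2: v0=G3 v1=B3 (M3)
bar 3: v0=F3 v1=F4 (P8)
bar 4: v0=G3 v1=B3 (M3)
bar 5: v0=B3 v1=G4 (m6)
bar 6: v0=E3 v1=C4 (m6)
bar 7: v0=F3 v1=F4 (P8)
  R7 @ bar3.0: B3->F4 leap 6st
  R7 @ bar4.0: F4->B3 leap 6st
  R2 @ bar7.0: E3/C4 m6 -> F3/F4 P8 similar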